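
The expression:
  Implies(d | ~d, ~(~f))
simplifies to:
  f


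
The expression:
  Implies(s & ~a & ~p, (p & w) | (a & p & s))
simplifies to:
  a | p | ~s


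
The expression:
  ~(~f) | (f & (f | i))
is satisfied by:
  {f: True}


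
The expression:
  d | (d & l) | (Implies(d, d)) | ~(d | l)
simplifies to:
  True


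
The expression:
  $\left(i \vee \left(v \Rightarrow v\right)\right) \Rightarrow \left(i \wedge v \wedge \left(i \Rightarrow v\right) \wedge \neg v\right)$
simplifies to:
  $\text{False}$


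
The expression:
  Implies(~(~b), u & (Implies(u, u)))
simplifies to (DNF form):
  u | ~b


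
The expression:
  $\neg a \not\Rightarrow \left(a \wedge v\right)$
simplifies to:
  $\neg a$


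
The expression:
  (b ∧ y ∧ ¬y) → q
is always true.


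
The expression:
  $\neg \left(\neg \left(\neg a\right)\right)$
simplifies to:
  $\neg a$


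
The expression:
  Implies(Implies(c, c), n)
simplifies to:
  n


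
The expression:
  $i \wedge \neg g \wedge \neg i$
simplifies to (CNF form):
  $\text{False}$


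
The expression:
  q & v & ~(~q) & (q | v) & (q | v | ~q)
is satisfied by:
  {q: True, v: True}


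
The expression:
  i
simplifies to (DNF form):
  i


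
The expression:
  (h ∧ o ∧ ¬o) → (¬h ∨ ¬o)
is always true.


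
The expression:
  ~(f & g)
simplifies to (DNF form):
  ~f | ~g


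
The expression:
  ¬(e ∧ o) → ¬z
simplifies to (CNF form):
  (e ∨ ¬z) ∧ (o ∨ ¬z)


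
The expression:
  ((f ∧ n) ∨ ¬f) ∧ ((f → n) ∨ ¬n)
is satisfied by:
  {n: True, f: False}
  {f: False, n: False}
  {f: True, n: True}


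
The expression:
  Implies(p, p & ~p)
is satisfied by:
  {p: False}


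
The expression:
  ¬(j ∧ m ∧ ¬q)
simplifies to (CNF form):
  q ∨ ¬j ∨ ¬m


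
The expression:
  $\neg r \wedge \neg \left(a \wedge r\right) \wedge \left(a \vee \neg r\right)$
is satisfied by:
  {r: False}


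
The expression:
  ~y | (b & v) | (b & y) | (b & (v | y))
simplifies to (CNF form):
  b | ~y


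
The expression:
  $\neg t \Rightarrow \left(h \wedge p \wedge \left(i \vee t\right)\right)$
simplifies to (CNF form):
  $\left(h \vee t\right) \wedge \left(i \vee t\right) \wedge \left(p \vee t\right)$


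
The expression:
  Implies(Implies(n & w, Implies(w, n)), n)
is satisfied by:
  {n: True}


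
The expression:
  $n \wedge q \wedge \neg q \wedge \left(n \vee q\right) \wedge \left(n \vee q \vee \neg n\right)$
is never true.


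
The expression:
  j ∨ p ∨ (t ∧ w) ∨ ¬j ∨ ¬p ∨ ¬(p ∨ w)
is always true.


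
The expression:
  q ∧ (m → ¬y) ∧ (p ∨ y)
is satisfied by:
  {p: True, q: True, m: False, y: False}
  {y: True, p: True, q: True, m: False}
  {y: True, q: True, p: False, m: False}
  {m: True, p: True, q: True, y: False}


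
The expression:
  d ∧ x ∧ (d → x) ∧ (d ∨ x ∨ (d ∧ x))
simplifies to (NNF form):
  d ∧ x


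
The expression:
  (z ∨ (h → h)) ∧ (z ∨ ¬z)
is always true.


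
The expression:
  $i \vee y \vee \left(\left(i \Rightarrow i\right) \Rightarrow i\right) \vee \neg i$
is always true.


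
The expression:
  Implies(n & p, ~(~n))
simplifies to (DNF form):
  True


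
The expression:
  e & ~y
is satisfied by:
  {e: True, y: False}


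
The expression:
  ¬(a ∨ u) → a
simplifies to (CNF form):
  a ∨ u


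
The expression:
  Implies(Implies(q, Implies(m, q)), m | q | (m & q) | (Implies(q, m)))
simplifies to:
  True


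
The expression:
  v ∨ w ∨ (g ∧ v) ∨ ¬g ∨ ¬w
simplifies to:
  True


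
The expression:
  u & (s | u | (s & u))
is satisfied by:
  {u: True}


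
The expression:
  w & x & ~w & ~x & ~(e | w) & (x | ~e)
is never true.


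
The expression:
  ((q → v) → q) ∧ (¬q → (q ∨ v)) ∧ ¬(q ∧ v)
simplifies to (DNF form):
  q ∧ ¬v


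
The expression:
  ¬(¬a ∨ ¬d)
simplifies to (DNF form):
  a ∧ d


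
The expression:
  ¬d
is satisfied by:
  {d: False}


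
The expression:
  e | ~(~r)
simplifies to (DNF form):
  e | r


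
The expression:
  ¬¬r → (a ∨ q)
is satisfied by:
  {a: True, q: True, r: False}
  {a: True, q: False, r: False}
  {q: True, a: False, r: False}
  {a: False, q: False, r: False}
  {r: True, a: True, q: True}
  {r: True, a: True, q: False}
  {r: True, q: True, a: False}


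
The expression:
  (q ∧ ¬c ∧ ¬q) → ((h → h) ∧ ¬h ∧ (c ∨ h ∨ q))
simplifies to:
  True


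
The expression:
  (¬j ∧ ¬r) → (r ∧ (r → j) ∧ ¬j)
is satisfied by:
  {r: True, j: True}
  {r: True, j: False}
  {j: True, r: False}


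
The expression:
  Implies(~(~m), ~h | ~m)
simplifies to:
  ~h | ~m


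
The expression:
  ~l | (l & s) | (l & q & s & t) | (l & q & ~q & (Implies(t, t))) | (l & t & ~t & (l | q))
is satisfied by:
  {s: True, l: False}
  {l: False, s: False}
  {l: True, s: True}


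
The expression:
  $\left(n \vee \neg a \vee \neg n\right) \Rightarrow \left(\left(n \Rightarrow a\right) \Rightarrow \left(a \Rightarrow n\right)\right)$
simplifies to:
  $n \vee \neg a$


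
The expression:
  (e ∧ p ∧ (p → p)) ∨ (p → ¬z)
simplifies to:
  e ∨ ¬p ∨ ¬z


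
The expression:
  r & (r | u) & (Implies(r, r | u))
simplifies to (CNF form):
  r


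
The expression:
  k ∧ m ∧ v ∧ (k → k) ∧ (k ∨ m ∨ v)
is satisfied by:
  {k: True, m: True, v: True}


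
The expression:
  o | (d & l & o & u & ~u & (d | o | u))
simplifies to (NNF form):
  o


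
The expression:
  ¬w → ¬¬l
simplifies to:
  l ∨ w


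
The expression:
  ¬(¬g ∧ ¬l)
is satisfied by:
  {l: True, g: True}
  {l: True, g: False}
  {g: True, l: False}


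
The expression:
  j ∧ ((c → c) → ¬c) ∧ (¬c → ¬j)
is never true.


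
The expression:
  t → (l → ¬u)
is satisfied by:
  {l: False, u: False, t: False}
  {t: True, l: False, u: False}
  {u: True, l: False, t: False}
  {t: True, u: True, l: False}
  {l: True, t: False, u: False}
  {t: True, l: True, u: False}
  {u: True, l: True, t: False}


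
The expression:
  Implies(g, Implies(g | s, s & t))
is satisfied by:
  {s: True, t: True, g: False}
  {s: True, t: False, g: False}
  {t: True, s: False, g: False}
  {s: False, t: False, g: False}
  {s: True, g: True, t: True}


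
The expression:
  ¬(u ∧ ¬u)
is always true.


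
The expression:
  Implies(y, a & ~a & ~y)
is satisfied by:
  {y: False}


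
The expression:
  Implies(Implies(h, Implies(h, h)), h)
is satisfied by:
  {h: True}


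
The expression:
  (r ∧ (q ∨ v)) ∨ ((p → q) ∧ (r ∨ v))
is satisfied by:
  {q: True, v: True, r: True, p: False}
  {v: True, r: True, p: False, q: False}
  {q: True, v: True, p: True, r: True}
  {v: True, p: True, r: True, q: False}
  {v: True, q: True, r: False, p: False}
  {v: True, r: False, p: False, q: False}
  {v: True, q: True, p: True, r: False}
  {q: True, r: True, p: False, v: False}
  {r: True, q: False, p: False, v: False}
  {q: True, p: True, r: True, v: False}


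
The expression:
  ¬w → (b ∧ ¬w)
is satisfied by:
  {b: True, w: True}
  {b: True, w: False}
  {w: True, b: False}


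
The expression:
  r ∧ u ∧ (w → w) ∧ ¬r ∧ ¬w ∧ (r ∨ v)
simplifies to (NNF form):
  False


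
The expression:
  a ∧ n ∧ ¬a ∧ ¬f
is never true.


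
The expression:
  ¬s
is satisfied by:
  {s: False}


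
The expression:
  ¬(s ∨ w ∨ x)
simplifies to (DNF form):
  ¬s ∧ ¬w ∧ ¬x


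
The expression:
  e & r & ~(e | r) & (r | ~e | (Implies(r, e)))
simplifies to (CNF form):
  False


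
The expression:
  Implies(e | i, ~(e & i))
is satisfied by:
  {e: False, i: False}
  {i: True, e: False}
  {e: True, i: False}


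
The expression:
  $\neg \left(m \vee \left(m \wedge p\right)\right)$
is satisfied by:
  {m: False}


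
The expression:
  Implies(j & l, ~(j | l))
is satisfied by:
  {l: False, j: False}
  {j: True, l: False}
  {l: True, j: False}


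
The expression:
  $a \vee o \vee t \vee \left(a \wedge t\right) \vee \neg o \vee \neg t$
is always true.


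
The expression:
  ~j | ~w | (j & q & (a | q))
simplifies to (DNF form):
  q | ~j | ~w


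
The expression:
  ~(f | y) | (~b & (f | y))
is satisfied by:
  {f: False, b: False, y: False}
  {y: True, f: False, b: False}
  {f: True, y: False, b: False}
  {y: True, f: True, b: False}
  {b: True, y: False, f: False}


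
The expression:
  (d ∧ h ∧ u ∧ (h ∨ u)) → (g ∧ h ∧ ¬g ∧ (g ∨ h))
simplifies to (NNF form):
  ¬d ∨ ¬h ∨ ¬u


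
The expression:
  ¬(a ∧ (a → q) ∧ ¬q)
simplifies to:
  True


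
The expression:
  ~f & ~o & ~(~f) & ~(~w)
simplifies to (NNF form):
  False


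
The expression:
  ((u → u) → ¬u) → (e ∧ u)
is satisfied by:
  {u: True}


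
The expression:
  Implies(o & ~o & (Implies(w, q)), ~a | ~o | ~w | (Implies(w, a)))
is always true.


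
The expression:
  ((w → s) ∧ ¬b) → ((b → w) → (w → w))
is always true.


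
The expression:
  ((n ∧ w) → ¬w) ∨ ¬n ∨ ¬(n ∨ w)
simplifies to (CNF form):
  ¬n ∨ ¬w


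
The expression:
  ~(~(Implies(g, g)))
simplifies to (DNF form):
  True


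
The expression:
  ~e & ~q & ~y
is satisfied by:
  {q: False, e: False, y: False}


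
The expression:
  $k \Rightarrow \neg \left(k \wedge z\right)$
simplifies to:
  $\neg k \vee \neg z$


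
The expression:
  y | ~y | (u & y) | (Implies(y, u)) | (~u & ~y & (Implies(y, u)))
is always true.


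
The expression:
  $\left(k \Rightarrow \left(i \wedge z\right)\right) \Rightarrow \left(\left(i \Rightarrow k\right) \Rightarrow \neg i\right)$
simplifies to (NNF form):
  $\neg i \vee \neg k \vee \neg z$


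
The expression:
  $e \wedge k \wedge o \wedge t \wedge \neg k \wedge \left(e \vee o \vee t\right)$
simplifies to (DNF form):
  $\text{False}$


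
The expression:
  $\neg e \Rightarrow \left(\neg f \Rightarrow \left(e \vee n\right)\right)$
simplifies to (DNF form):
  $e \vee f \vee n$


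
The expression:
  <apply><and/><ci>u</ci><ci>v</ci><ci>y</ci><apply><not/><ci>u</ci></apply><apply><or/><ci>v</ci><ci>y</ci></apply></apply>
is never true.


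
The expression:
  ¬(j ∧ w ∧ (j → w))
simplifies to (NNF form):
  ¬j ∨ ¬w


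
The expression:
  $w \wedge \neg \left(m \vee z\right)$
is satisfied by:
  {w: True, z: False, m: False}


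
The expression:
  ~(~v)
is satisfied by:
  {v: True}


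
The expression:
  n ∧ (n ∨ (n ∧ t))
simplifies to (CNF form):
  n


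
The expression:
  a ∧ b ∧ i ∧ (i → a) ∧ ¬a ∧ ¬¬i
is never true.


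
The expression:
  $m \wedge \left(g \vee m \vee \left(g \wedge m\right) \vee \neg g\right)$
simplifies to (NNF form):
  $m$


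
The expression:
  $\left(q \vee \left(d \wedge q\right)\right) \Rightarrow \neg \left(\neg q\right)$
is always true.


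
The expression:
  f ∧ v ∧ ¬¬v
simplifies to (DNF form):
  f ∧ v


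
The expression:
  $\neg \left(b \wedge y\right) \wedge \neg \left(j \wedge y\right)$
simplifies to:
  $\left(\neg b \wedge \neg j\right) \vee \neg y$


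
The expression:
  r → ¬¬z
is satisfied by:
  {z: True, r: False}
  {r: False, z: False}
  {r: True, z: True}


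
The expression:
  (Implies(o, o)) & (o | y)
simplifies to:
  o | y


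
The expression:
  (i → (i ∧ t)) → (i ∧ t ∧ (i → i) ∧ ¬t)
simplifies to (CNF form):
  i ∧ ¬t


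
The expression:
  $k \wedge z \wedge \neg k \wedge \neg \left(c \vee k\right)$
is never true.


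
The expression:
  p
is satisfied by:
  {p: True}


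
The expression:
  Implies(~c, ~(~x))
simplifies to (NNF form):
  c | x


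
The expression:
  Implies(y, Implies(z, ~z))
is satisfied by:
  {z: False, y: False}
  {y: True, z: False}
  {z: True, y: False}


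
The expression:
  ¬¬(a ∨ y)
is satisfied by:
  {a: True, y: True}
  {a: True, y: False}
  {y: True, a: False}


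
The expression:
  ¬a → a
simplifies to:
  a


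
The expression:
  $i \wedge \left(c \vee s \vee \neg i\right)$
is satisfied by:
  {c: True, s: True, i: True}
  {c: True, i: True, s: False}
  {s: True, i: True, c: False}


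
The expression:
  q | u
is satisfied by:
  {q: True, u: True}
  {q: True, u: False}
  {u: True, q: False}


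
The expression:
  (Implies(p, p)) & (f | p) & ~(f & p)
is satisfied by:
  {p: True, f: False}
  {f: True, p: False}


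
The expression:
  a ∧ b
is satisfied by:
  {a: True, b: True}


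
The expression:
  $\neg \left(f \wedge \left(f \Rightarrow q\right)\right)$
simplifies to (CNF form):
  $\neg f \vee \neg q$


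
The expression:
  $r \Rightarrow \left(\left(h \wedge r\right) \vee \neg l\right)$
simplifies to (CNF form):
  $h \vee \neg l \vee \neg r$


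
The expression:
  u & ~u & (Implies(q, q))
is never true.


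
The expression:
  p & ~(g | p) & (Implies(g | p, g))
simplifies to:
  False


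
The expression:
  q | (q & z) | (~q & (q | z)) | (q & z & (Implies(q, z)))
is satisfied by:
  {q: True, z: True}
  {q: True, z: False}
  {z: True, q: False}


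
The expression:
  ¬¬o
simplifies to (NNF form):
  o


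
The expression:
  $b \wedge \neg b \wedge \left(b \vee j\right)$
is never true.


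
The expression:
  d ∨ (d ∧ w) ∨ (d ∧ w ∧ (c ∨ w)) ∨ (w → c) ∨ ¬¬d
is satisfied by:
  {d: True, c: True, w: False}
  {d: True, w: False, c: False}
  {c: True, w: False, d: False}
  {c: False, w: False, d: False}
  {d: True, c: True, w: True}
  {d: True, w: True, c: False}
  {c: True, w: True, d: False}


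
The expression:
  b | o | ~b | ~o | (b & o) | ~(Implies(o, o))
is always true.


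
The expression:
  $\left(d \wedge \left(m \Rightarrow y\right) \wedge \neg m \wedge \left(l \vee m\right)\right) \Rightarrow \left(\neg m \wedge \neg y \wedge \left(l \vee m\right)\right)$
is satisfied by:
  {m: True, l: False, d: False, y: False}
  {y: False, l: False, m: False, d: False}
  {y: True, m: True, l: False, d: False}
  {y: True, l: False, m: False, d: False}
  {d: True, m: True, y: False, l: False}
  {d: True, y: False, l: False, m: False}
  {d: True, y: True, m: True, l: False}
  {d: True, y: True, l: False, m: False}
  {m: True, l: True, d: False, y: False}
  {l: True, d: False, m: False, y: False}
  {y: True, l: True, m: True, d: False}
  {y: True, l: True, d: False, m: False}
  {m: True, l: True, d: True, y: False}
  {l: True, d: True, y: False, m: False}
  {y: True, l: True, d: True, m: True}


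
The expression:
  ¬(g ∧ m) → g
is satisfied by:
  {g: True}


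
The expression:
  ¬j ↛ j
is always true.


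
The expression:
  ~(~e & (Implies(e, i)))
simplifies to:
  e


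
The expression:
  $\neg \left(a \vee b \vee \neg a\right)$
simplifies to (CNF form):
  $\text{False}$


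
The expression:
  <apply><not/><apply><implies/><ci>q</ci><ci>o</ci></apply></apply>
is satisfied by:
  {q: True, o: False}


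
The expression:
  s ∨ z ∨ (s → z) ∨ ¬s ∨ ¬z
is always true.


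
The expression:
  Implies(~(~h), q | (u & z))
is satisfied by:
  {q: True, u: True, z: True, h: False}
  {q: True, u: True, z: False, h: False}
  {q: True, z: True, h: False, u: False}
  {q: True, z: False, h: False, u: False}
  {u: True, z: True, h: False, q: False}
  {u: True, z: False, h: False, q: False}
  {z: True, u: False, h: False, q: False}
  {z: False, u: False, h: False, q: False}
  {q: True, u: True, h: True, z: True}
  {q: True, u: True, h: True, z: False}
  {q: True, h: True, z: True, u: False}
  {q: True, h: True, z: False, u: False}
  {u: True, h: True, z: True, q: False}


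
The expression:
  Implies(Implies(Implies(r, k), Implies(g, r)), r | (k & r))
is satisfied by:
  {r: True, g: True}
  {r: True, g: False}
  {g: True, r: False}


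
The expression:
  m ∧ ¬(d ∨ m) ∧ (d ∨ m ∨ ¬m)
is never true.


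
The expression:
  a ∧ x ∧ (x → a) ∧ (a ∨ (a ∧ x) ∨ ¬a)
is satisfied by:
  {a: True, x: True}


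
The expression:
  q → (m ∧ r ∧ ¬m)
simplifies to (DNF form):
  ¬q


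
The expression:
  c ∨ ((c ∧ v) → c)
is always true.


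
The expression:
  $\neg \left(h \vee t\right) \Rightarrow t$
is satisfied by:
  {t: True, h: True}
  {t: True, h: False}
  {h: True, t: False}


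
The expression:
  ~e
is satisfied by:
  {e: False}


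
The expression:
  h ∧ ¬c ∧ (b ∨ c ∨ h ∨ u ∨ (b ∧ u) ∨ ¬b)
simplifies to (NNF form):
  h ∧ ¬c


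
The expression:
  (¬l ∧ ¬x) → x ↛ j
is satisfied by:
  {x: True, l: True}
  {x: True, l: False}
  {l: True, x: False}


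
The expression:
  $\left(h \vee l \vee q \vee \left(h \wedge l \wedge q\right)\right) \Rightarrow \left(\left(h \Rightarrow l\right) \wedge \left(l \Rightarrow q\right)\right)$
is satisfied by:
  {q: True, h: False, l: False}
  {q: False, h: False, l: False}
  {l: True, q: True, h: False}
  {l: True, h: True, q: True}


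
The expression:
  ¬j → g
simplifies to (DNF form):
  g ∨ j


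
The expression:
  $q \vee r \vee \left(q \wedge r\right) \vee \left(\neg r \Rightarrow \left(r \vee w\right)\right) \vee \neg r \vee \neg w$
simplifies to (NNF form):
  $\text{True}$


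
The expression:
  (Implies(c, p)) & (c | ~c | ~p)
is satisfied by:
  {p: True, c: False}
  {c: False, p: False}
  {c: True, p: True}


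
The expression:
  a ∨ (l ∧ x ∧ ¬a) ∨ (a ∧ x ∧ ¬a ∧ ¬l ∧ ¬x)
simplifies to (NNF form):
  a ∨ (l ∧ x)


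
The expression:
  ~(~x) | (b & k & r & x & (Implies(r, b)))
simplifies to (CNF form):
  x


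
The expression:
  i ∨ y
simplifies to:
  i ∨ y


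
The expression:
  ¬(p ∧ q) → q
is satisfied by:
  {q: True}


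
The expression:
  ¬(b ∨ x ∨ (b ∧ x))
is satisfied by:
  {x: False, b: False}


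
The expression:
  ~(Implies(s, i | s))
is never true.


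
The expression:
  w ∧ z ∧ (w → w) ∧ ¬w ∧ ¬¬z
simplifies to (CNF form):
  False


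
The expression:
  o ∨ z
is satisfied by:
  {o: True, z: True}
  {o: True, z: False}
  {z: True, o: False}


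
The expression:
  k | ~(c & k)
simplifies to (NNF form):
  True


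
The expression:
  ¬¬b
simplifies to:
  b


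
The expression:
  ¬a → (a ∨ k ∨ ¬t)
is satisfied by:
  {a: True, k: True, t: False}
  {a: True, t: False, k: False}
  {k: True, t: False, a: False}
  {k: False, t: False, a: False}
  {a: True, k: True, t: True}
  {a: True, t: True, k: False}
  {k: True, t: True, a: False}


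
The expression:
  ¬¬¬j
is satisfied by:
  {j: False}


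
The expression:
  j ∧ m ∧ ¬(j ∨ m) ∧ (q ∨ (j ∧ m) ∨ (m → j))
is never true.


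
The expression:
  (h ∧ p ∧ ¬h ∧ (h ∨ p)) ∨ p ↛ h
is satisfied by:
  {p: True, h: False}


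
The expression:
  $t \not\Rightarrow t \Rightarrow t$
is always true.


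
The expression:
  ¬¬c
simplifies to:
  c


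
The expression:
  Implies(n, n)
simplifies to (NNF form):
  True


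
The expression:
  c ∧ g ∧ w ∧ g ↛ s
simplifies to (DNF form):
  c ∧ g ∧ w ∧ ¬s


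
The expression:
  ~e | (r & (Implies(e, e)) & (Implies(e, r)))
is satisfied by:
  {r: True, e: False}
  {e: False, r: False}
  {e: True, r: True}


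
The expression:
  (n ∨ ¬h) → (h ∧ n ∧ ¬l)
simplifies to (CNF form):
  h ∧ (¬l ∨ ¬n)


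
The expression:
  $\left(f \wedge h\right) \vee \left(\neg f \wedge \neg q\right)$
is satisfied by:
  {h: True, f: False, q: False}
  {h: False, f: False, q: False}
  {f: True, h: True, q: False}
  {q: True, f: True, h: True}


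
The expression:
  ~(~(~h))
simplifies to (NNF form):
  ~h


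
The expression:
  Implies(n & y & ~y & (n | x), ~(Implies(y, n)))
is always true.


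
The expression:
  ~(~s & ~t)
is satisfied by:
  {t: True, s: True}
  {t: True, s: False}
  {s: True, t: False}


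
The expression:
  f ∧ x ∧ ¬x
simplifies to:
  False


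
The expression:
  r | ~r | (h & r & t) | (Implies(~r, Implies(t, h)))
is always true.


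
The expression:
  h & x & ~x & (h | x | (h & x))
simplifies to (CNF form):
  False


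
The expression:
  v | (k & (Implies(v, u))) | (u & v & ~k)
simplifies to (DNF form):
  k | v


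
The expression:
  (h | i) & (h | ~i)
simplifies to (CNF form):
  h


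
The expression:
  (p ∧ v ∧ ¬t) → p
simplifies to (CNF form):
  True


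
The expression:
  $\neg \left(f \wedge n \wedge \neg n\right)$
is always true.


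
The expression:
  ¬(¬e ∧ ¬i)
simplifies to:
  e ∨ i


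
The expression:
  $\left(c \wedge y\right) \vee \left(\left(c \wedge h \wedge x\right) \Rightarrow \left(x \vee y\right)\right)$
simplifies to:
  $\text{True}$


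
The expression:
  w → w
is always true.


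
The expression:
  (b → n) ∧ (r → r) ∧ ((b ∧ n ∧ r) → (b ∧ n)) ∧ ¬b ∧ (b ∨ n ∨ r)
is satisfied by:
  {r: True, n: True, b: False}
  {r: True, n: False, b: False}
  {n: True, r: False, b: False}


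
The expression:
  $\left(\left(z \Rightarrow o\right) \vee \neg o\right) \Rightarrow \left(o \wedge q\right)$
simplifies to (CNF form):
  $o \wedge q$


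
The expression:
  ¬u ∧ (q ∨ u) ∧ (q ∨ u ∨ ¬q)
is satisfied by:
  {q: True, u: False}


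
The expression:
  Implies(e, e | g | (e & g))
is always true.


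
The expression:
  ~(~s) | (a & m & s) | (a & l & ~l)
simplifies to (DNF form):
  s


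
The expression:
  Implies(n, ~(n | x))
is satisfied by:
  {n: False}


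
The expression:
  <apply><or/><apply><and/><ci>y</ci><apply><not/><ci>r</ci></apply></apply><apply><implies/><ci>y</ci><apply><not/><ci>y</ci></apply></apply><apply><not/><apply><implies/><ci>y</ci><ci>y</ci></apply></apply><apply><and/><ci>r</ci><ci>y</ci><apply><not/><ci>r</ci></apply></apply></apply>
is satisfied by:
  {y: False, r: False}
  {r: True, y: False}
  {y: True, r: False}


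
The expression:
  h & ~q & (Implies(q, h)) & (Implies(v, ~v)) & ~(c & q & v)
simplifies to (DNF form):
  h & ~q & ~v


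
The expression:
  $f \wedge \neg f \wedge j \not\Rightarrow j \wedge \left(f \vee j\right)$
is never true.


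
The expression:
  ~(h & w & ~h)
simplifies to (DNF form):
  True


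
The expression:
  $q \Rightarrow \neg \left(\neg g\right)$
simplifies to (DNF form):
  $g \vee \neg q$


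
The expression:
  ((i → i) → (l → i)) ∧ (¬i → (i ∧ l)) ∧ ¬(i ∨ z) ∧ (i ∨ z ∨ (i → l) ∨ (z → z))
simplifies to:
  False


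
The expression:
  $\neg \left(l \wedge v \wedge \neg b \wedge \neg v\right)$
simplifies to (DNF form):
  $\text{True}$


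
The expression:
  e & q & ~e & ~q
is never true.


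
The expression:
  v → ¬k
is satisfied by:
  {k: False, v: False}
  {v: True, k: False}
  {k: True, v: False}


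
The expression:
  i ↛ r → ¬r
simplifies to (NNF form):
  True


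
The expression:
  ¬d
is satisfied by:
  {d: False}


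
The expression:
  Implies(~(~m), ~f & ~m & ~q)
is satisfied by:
  {m: False}


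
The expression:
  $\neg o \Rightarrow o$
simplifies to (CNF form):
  $o$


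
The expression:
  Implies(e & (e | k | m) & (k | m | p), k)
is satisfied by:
  {k: True, m: False, p: False, e: False}
  {k: True, p: True, m: False, e: False}
  {k: True, m: True, p: False, e: False}
  {k: True, p: True, m: True, e: False}
  {k: False, m: False, p: False, e: False}
  {p: True, k: False, m: False, e: False}
  {m: True, k: False, p: False, e: False}
  {p: True, m: True, k: False, e: False}
  {e: True, k: True, m: False, p: False}
  {e: True, p: True, k: True, m: False}
  {e: True, k: True, m: True, p: False}
  {e: True, p: True, k: True, m: True}
  {e: True, k: False, m: False, p: False}


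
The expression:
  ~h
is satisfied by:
  {h: False}


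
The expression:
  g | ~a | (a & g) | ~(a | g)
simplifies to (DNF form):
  g | ~a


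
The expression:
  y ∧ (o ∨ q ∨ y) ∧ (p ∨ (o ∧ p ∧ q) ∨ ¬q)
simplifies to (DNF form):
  (p ∧ y) ∨ (y ∧ ¬q)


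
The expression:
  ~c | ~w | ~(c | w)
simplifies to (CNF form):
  ~c | ~w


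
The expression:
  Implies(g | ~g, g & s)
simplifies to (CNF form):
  g & s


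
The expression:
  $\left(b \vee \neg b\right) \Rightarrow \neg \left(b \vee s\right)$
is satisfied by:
  {b: False, s: False}


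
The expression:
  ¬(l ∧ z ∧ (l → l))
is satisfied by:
  {l: False, z: False}
  {z: True, l: False}
  {l: True, z: False}


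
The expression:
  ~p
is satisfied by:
  {p: False}


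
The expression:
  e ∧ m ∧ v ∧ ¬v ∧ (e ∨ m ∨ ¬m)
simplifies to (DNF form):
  False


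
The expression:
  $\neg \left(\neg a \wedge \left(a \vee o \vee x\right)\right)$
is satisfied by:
  {a: True, x: False, o: False}
  {a: True, o: True, x: False}
  {a: True, x: True, o: False}
  {a: True, o: True, x: True}
  {o: False, x: False, a: False}


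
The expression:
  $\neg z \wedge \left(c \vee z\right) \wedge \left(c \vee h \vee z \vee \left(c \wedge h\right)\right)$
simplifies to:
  $c \wedge \neg z$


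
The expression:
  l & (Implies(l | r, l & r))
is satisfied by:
  {r: True, l: True}


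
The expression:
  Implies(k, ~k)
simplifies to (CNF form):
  ~k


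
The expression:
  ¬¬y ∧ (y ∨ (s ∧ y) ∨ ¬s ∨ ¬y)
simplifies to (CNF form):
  y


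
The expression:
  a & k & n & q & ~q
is never true.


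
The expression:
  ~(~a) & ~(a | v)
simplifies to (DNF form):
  False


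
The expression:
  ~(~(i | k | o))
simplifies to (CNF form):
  i | k | o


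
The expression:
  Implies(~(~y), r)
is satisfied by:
  {r: True, y: False}
  {y: False, r: False}
  {y: True, r: True}


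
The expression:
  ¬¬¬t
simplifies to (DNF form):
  ¬t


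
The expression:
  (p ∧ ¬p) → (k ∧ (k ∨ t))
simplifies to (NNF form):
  True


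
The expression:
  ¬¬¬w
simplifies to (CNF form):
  ¬w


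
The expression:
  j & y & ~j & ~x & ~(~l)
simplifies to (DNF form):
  False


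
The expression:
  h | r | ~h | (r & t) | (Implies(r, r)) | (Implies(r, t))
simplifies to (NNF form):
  True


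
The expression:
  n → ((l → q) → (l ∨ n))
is always true.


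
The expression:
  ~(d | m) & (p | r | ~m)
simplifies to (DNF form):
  ~d & ~m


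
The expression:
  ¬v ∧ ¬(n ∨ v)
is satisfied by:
  {n: False, v: False}


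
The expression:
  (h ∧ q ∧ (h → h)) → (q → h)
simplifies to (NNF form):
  True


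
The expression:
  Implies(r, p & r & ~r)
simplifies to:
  ~r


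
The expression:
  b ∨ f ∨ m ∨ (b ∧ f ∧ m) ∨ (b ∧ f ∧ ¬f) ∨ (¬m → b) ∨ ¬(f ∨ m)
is always true.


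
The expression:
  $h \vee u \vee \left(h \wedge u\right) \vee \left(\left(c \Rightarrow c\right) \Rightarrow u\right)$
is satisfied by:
  {u: True, h: True}
  {u: True, h: False}
  {h: True, u: False}


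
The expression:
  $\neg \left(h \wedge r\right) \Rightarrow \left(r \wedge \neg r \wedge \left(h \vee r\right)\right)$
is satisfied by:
  {r: True, h: True}


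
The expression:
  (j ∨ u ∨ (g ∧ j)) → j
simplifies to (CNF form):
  j ∨ ¬u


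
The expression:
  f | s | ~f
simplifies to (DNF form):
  True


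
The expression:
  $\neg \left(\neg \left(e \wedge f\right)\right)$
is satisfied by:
  {e: True, f: True}


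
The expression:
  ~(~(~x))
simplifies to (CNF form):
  ~x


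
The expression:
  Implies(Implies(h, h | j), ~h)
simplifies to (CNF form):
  ~h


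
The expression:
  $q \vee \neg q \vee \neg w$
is always true.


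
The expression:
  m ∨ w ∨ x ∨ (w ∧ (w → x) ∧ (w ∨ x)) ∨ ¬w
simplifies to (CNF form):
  True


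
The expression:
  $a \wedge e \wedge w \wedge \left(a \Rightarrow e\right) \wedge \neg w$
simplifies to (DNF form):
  $\text{False}$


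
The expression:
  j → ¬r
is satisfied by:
  {r: False, j: False}
  {j: True, r: False}
  {r: True, j: False}


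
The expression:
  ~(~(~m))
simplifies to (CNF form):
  ~m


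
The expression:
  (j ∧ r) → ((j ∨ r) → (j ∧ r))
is always true.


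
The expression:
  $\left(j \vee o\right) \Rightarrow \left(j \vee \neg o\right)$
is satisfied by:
  {j: True, o: False}
  {o: False, j: False}
  {o: True, j: True}


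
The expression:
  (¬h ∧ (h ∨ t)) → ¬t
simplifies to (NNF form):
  h ∨ ¬t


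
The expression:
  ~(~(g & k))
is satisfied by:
  {g: True, k: True}


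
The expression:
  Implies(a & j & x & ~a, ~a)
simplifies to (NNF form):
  True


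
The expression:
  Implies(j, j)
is always true.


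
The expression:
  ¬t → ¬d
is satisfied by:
  {t: True, d: False}
  {d: False, t: False}
  {d: True, t: True}


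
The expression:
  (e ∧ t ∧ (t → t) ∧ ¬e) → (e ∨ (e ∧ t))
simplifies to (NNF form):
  True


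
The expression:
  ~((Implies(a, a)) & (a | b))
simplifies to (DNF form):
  ~a & ~b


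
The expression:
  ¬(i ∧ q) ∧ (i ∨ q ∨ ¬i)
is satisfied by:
  {q: False, i: False}
  {i: True, q: False}
  {q: True, i: False}


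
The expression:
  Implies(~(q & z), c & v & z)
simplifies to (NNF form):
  z & (c | q) & (q | v)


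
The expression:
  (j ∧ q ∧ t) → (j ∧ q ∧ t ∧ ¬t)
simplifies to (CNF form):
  ¬j ∨ ¬q ∨ ¬t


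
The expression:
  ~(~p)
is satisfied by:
  {p: True}


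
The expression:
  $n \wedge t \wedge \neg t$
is never true.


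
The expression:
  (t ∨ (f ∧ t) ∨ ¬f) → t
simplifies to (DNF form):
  f ∨ t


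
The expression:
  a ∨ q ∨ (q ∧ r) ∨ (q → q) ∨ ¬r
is always true.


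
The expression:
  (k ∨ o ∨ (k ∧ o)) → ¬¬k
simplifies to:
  k ∨ ¬o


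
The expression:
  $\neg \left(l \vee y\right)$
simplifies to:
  $\neg l \wedge \neg y$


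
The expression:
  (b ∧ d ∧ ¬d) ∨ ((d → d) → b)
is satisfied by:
  {b: True}


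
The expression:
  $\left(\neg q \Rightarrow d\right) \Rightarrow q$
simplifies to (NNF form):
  $q \vee \neg d$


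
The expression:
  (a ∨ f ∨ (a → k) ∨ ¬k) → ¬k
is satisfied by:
  {k: False}


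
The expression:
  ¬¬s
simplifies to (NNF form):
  s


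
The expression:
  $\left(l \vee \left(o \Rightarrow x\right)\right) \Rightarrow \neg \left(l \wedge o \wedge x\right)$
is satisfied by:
  {l: False, o: False, x: False}
  {x: True, l: False, o: False}
  {o: True, l: False, x: False}
  {x: True, o: True, l: False}
  {l: True, x: False, o: False}
  {x: True, l: True, o: False}
  {o: True, l: True, x: False}


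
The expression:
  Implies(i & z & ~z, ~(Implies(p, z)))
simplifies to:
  True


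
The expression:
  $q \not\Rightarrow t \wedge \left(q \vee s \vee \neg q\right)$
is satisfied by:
  {q: True, t: False}


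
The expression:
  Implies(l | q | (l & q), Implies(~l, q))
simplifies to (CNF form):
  True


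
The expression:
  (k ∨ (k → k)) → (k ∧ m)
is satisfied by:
  {m: True, k: True}


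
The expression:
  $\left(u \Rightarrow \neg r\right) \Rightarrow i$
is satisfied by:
  {i: True, r: True, u: True}
  {i: True, r: True, u: False}
  {i: True, u: True, r: False}
  {i: True, u: False, r: False}
  {r: True, u: True, i: False}


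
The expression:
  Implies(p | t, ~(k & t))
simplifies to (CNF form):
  ~k | ~t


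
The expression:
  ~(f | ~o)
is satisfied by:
  {o: True, f: False}


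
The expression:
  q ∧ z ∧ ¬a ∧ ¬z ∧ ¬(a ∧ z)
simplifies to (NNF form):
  False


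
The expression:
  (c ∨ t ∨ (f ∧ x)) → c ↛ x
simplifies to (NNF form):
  (c ∨ ¬t) ∧ (¬c ∨ ¬x) ∧ (¬f ∨ ¬x)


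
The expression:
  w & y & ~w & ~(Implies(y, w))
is never true.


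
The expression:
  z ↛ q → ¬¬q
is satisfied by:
  {q: True, z: False}
  {z: False, q: False}
  {z: True, q: True}


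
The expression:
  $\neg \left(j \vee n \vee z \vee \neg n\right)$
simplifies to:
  $\text{False}$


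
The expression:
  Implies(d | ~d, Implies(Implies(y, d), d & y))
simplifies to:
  y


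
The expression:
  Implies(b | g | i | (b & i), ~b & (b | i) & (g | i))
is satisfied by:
  {i: True, g: False, b: False}
  {g: False, b: False, i: False}
  {i: True, g: True, b: False}


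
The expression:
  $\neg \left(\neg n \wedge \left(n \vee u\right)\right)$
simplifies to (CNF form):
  $n \vee \neg u$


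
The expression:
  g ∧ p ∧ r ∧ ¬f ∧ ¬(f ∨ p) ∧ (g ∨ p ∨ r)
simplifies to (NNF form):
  False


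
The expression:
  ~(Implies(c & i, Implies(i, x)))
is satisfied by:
  {c: True, i: True, x: False}


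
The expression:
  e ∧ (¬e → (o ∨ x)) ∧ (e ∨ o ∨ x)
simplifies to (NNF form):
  e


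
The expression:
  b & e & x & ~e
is never true.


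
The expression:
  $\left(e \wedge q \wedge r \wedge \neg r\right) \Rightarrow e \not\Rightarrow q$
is always true.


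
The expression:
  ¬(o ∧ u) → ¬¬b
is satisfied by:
  {b: True, o: True, u: True}
  {b: True, o: True, u: False}
  {b: True, u: True, o: False}
  {b: True, u: False, o: False}
  {o: True, u: True, b: False}


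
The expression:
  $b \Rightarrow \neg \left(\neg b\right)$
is always true.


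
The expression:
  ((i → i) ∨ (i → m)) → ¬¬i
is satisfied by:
  {i: True}


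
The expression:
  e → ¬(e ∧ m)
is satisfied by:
  {m: False, e: False}
  {e: True, m: False}
  {m: True, e: False}


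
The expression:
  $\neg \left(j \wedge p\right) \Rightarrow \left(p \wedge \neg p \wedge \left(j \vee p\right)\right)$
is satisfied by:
  {p: True, j: True}


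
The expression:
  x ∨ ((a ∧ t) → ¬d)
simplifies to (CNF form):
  x ∨ ¬a ∨ ¬d ∨ ¬t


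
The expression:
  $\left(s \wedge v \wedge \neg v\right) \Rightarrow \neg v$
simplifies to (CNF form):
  $\text{True}$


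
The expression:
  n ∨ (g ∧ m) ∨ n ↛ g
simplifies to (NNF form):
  n ∨ (g ∧ m)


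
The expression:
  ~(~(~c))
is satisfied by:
  {c: False}


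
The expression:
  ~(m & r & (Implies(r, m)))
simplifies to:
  ~m | ~r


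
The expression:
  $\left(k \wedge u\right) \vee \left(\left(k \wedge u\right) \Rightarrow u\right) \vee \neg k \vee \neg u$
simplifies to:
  $\text{True}$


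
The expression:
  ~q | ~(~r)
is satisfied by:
  {r: True, q: False}
  {q: False, r: False}
  {q: True, r: True}


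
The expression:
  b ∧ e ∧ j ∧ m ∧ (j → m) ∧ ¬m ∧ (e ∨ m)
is never true.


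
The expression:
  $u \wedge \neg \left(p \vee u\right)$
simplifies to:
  $\text{False}$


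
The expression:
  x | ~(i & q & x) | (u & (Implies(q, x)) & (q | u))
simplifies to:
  True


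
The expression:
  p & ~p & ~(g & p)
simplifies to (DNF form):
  False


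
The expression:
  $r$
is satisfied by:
  {r: True}


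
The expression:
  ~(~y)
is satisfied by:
  {y: True}


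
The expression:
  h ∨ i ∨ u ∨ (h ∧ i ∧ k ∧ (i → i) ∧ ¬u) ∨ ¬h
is always true.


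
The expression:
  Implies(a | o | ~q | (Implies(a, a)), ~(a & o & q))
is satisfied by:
  {o: False, q: False, a: False}
  {a: True, o: False, q: False}
  {q: True, o: False, a: False}
  {a: True, q: True, o: False}
  {o: True, a: False, q: False}
  {a: True, o: True, q: False}
  {q: True, o: True, a: False}


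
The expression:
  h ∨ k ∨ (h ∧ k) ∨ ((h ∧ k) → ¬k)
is always true.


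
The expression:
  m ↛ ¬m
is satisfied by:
  {m: True}


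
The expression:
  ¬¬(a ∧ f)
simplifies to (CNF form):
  a ∧ f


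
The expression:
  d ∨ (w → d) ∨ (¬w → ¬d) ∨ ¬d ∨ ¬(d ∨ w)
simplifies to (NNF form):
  True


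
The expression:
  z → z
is always true.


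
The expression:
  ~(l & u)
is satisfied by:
  {l: False, u: False}
  {u: True, l: False}
  {l: True, u: False}


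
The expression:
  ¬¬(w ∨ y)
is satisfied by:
  {y: True, w: True}
  {y: True, w: False}
  {w: True, y: False}


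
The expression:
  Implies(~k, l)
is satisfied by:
  {k: True, l: True}
  {k: True, l: False}
  {l: True, k: False}


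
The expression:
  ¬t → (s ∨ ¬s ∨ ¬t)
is always true.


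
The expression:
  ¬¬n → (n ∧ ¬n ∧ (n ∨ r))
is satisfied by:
  {n: False}


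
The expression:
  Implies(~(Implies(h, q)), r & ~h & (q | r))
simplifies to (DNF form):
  q | ~h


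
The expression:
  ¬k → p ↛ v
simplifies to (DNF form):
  k ∨ (p ∧ ¬v)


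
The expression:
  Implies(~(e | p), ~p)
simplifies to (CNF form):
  True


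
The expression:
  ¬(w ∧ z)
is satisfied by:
  {w: False, z: False}
  {z: True, w: False}
  {w: True, z: False}


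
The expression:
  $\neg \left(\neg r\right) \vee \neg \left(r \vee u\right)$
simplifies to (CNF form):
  $r \vee \neg u$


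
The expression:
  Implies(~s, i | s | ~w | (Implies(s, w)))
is always true.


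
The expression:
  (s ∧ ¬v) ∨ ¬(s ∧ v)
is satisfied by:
  {s: False, v: False}
  {v: True, s: False}
  {s: True, v: False}


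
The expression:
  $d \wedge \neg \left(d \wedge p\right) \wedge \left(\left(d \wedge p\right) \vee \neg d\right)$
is never true.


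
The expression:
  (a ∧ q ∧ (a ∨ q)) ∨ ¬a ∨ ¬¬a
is always true.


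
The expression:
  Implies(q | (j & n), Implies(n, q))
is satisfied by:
  {q: True, n: False, j: False}
  {q: False, n: False, j: False}
  {j: True, q: True, n: False}
  {j: True, q: False, n: False}
  {n: True, q: True, j: False}
  {n: True, q: False, j: False}
  {n: True, j: True, q: True}


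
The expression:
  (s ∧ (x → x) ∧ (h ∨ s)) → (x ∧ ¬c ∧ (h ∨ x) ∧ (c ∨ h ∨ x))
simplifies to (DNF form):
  (x ∧ ¬c) ∨ ¬s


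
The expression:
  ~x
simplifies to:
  ~x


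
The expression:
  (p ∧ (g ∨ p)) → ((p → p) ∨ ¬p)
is always true.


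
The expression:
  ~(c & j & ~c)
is always true.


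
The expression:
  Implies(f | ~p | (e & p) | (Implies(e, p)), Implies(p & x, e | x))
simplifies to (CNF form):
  True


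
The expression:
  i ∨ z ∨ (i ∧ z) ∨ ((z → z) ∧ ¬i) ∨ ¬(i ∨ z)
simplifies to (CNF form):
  True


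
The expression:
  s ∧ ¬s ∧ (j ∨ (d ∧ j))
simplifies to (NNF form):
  False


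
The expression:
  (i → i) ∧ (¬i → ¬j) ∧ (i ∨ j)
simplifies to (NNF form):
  i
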